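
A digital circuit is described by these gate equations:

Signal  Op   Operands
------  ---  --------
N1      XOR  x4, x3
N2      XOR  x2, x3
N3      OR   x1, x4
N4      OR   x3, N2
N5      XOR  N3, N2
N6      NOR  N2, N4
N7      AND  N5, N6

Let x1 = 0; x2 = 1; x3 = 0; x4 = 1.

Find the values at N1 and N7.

N1 = x4 XOR x3 = 1 XOR 0 = 1
N2 = x2 XOR x3 = 1 XOR 0 = 1
N3 = x1 OR x4 = 0 OR 1 = 1
N4 = x3 OR N2 = 0 OR 1 = 1
N5 = N3 XOR N2 = 1 XOR 1 = 0
N6 = N2 NOR N4 = 1 NOR 1 = 0
N7 = N5 AND N6 = 0 AND 0 = 0

N1 = 1  N7 = 0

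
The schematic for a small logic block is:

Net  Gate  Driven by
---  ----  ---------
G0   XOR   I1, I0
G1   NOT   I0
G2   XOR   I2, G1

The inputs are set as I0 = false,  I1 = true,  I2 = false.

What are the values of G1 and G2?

G1 = true, G2 = true

G1 = NOT I0 = NOT false = true
G2 = I2 XOR G1 = false XOR true = true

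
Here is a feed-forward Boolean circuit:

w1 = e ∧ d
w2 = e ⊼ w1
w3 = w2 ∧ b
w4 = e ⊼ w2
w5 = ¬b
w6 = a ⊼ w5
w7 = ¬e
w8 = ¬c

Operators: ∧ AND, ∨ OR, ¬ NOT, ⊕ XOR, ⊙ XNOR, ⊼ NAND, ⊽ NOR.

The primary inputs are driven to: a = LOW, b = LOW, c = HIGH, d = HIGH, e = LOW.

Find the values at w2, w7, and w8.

w2 = HIGH, w7 = HIGH, w8 = LOW

w1 = e AND d = LOW AND HIGH = LOW
w2 = e NAND w1 = LOW NAND LOW = HIGH
w7 = NOT e = NOT LOW = HIGH
w8 = NOT c = NOT HIGH = LOW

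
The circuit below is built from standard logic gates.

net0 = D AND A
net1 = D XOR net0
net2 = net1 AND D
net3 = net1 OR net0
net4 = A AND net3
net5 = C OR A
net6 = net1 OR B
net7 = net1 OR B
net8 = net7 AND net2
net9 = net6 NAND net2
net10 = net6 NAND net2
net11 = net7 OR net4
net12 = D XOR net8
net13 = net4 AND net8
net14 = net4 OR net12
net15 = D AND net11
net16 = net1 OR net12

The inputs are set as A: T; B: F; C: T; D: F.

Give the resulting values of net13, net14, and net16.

net0 = D AND A = F AND T = F
net1 = D XOR net0 = F XOR F = F
net2 = net1 AND D = F AND F = F
net3 = net1 OR net0 = F OR F = F
net4 = A AND net3 = T AND F = F
net7 = net1 OR B = F OR F = F
net8 = net7 AND net2 = F AND F = F
net12 = D XOR net8 = F XOR F = F
net13 = net4 AND net8 = F AND F = F
net14 = net4 OR net12 = F OR F = F
net16 = net1 OR net12 = F OR F = F

net13 = F; net14 = F; net16 = F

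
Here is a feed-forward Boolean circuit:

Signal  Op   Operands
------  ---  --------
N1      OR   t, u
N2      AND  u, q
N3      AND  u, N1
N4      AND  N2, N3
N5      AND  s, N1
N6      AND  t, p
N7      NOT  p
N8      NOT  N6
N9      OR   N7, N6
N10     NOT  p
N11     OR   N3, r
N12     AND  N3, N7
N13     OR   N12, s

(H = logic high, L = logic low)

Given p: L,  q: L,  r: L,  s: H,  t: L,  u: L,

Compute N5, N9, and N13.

N5 = L, N9 = H, N13 = H

N1 = t OR u = L OR L = L
N3 = u AND N1 = L AND L = L
N5 = s AND N1 = H AND L = L
N6 = t AND p = L AND L = L
N7 = NOT p = NOT L = H
N9 = N7 OR N6 = H OR L = H
N12 = N3 AND N7 = L AND H = L
N13 = N12 OR s = L OR H = H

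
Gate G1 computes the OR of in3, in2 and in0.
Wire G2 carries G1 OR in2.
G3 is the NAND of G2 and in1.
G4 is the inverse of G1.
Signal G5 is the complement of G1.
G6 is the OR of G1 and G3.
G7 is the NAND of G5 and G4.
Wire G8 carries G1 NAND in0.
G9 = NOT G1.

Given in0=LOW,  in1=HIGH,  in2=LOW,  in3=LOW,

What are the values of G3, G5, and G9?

G1 = in3 OR in2 OR in0 = LOW OR LOW OR LOW = LOW
G2 = G1 OR in2 = LOW OR LOW = LOW
G3 = G2 NAND in1 = LOW NAND HIGH = HIGH
G5 = NOT G1 = NOT LOW = HIGH
G9 = NOT G1 = NOT LOW = HIGH

G3 = HIGH, G5 = HIGH, G9 = HIGH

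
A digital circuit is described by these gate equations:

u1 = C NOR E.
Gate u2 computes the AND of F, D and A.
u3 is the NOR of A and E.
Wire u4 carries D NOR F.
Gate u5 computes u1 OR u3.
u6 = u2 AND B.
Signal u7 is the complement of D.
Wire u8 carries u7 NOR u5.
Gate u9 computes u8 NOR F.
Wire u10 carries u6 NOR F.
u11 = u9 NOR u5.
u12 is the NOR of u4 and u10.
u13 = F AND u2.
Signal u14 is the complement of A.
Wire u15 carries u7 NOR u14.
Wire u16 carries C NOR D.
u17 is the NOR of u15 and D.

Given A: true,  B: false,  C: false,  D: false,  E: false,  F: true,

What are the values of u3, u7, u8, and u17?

u3 = false, u7 = true, u8 = false, u17 = true

u1 = C NOR E = false NOR false = true
u3 = A NOR E = true NOR false = false
u5 = u1 OR u3 = true OR false = true
u7 = NOT D = NOT false = true
u8 = u7 NOR u5 = true NOR true = false
u14 = NOT A = NOT true = false
u15 = u7 NOR u14 = true NOR false = false
u17 = u15 NOR D = false NOR false = true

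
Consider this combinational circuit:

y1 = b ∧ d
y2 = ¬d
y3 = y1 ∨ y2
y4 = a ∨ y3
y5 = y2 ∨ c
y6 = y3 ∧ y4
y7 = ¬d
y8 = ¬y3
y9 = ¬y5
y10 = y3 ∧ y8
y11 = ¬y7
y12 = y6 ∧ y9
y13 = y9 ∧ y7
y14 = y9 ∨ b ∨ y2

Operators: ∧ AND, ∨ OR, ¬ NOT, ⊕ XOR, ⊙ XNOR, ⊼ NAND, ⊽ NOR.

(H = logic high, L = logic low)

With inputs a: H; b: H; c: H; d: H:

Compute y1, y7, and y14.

y1 = b AND d = H AND H = H
y2 = NOT d = NOT H = L
y5 = y2 OR c = L OR H = H
y7 = NOT d = NOT H = L
y9 = NOT y5 = NOT H = L
y14 = y9 OR b OR y2 = L OR H OR L = H

y1 = H; y7 = L; y14 = H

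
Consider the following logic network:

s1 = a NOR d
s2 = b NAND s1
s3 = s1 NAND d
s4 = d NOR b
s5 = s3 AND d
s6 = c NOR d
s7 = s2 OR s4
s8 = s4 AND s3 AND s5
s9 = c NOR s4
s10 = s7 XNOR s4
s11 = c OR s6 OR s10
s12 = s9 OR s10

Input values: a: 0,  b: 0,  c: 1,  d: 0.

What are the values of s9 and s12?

s9 = 0; s12 = 1

s1 = a NOR d = 0 NOR 0 = 1
s2 = b NAND s1 = 0 NAND 1 = 1
s4 = d NOR b = 0 NOR 0 = 1
s7 = s2 OR s4 = 1 OR 1 = 1
s9 = c NOR s4 = 1 NOR 1 = 0
s10 = s7 XNOR s4 = 1 XNOR 1 = 1
s12 = s9 OR s10 = 0 OR 1 = 1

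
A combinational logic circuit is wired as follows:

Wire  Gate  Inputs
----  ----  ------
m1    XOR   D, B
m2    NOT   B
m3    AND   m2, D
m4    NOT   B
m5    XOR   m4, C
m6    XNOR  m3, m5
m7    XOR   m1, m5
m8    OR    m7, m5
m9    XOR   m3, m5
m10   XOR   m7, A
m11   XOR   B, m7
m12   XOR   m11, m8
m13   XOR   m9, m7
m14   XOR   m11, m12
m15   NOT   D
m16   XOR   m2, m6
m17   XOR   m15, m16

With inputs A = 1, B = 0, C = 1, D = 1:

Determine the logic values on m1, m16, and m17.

m1 = D XOR B = 1 XOR 0 = 1
m2 = NOT B = NOT 0 = 1
m3 = m2 AND D = 1 AND 1 = 1
m4 = NOT B = NOT 0 = 1
m5 = m4 XOR C = 1 XOR 1 = 0
m6 = m3 XNOR m5 = 1 XNOR 0 = 0
m15 = NOT D = NOT 1 = 0
m16 = m2 XOR m6 = 1 XOR 0 = 1
m17 = m15 XOR m16 = 0 XOR 1 = 1

m1 = 1, m16 = 1, m17 = 1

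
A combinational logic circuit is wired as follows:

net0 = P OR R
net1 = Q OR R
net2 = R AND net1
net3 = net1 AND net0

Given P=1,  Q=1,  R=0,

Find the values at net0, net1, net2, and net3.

net0 = 1  net1 = 1  net2 = 0  net3 = 1

net0 = P OR R = 1 OR 0 = 1
net1 = Q OR R = 1 OR 0 = 1
net2 = R AND net1 = 0 AND 1 = 0
net3 = net1 AND net0 = 1 AND 1 = 1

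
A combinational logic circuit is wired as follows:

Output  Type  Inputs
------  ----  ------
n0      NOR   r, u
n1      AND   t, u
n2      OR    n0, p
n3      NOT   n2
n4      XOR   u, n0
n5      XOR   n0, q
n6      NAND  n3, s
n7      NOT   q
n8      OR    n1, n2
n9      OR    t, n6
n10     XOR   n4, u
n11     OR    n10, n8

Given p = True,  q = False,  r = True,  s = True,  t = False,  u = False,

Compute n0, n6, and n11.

n0 = False  n6 = True  n11 = True

n0 = r NOR u = True NOR False = False
n1 = t AND u = False AND False = False
n2 = n0 OR p = False OR True = True
n3 = NOT n2 = NOT True = False
n4 = u XOR n0 = False XOR False = False
n6 = n3 NAND s = False NAND True = True
n8 = n1 OR n2 = False OR True = True
n10 = n4 XOR u = False XOR False = False
n11 = n10 OR n8 = False OR True = True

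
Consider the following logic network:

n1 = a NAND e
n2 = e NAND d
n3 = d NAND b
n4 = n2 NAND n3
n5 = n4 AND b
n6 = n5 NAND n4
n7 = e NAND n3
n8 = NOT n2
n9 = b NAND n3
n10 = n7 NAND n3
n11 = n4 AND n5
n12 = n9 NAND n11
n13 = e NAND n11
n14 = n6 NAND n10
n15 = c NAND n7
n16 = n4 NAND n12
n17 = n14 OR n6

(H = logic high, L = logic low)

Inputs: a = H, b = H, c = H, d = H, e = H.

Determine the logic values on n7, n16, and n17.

n2 = e NAND d = H NAND H = L
n3 = d NAND b = H NAND H = L
n4 = n2 NAND n3 = L NAND L = H
n5 = n4 AND b = H AND H = H
n6 = n5 NAND n4 = H NAND H = L
n7 = e NAND n3 = H NAND L = H
n9 = b NAND n3 = H NAND L = H
n10 = n7 NAND n3 = H NAND L = H
n11 = n4 AND n5 = H AND H = H
n12 = n9 NAND n11 = H NAND H = L
n14 = n6 NAND n10 = L NAND H = H
n16 = n4 NAND n12 = H NAND L = H
n17 = n14 OR n6 = H OR L = H

n7 = H, n16 = H, n17 = H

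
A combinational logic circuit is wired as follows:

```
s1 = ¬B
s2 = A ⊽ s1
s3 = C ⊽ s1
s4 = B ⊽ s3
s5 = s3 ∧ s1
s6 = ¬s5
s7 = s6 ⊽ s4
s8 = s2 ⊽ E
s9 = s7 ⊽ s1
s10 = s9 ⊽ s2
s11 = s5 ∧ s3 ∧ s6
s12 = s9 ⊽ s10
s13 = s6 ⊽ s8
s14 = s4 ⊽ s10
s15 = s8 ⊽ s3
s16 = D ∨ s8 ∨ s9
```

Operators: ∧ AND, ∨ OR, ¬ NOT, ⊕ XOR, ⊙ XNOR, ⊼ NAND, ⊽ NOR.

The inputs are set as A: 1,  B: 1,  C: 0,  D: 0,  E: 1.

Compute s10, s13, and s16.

s1 = NOT B = NOT 1 = 0
s2 = A NOR s1 = 1 NOR 0 = 0
s3 = C NOR s1 = 0 NOR 0 = 1
s4 = B NOR s3 = 1 NOR 1 = 0
s5 = s3 AND s1 = 1 AND 0 = 0
s6 = NOT s5 = NOT 0 = 1
s7 = s6 NOR s4 = 1 NOR 0 = 0
s8 = s2 NOR E = 0 NOR 1 = 0
s9 = s7 NOR s1 = 0 NOR 0 = 1
s10 = s9 NOR s2 = 1 NOR 0 = 0
s13 = s6 NOR s8 = 1 NOR 0 = 0
s16 = D OR s8 OR s9 = 0 OR 0 OR 1 = 1

s10 = 0; s13 = 0; s16 = 1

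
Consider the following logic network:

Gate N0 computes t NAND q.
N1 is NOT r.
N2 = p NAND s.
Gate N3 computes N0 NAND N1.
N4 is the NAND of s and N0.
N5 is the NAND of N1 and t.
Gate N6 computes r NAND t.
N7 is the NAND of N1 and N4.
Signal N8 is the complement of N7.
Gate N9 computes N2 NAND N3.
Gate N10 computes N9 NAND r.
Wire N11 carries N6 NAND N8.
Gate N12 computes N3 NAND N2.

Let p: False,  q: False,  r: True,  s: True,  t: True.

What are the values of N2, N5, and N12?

N2 = True, N5 = True, N12 = False

N0 = t NAND q = True NAND False = True
N1 = NOT r = NOT True = False
N2 = p NAND s = False NAND True = True
N3 = N0 NAND N1 = True NAND False = True
N5 = N1 NAND t = False NAND True = True
N12 = N3 NAND N2 = True NAND True = False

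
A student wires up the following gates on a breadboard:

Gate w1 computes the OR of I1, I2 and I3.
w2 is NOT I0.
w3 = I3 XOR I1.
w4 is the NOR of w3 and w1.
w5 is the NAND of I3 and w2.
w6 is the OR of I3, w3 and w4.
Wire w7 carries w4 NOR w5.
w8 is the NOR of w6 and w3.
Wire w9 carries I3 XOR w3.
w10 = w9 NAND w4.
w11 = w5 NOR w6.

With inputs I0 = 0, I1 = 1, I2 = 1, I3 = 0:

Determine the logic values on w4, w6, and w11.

w1 = I1 OR I2 OR I3 = 1 OR 1 OR 0 = 1
w2 = NOT I0 = NOT 0 = 1
w3 = I3 XOR I1 = 0 XOR 1 = 1
w4 = w3 NOR w1 = 1 NOR 1 = 0
w5 = I3 NAND w2 = 0 NAND 1 = 1
w6 = I3 OR w3 OR w4 = 0 OR 1 OR 0 = 1
w11 = w5 NOR w6 = 1 NOR 1 = 0

w4 = 0  w6 = 1  w11 = 0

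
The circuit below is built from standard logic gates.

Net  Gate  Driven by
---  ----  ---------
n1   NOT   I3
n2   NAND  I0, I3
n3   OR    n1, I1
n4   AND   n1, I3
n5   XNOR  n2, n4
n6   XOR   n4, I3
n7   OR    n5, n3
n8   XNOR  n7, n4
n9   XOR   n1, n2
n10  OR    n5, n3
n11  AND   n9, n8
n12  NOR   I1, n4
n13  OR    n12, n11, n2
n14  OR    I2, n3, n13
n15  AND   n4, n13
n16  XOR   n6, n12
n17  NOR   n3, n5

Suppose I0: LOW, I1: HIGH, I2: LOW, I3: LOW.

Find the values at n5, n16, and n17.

n5 = LOW, n16 = LOW, n17 = LOW

n1 = NOT I3 = NOT LOW = HIGH
n2 = I0 NAND I3 = LOW NAND LOW = HIGH
n3 = n1 OR I1 = HIGH OR HIGH = HIGH
n4 = n1 AND I3 = HIGH AND LOW = LOW
n5 = n2 XNOR n4 = HIGH XNOR LOW = LOW
n6 = n4 XOR I3 = LOW XOR LOW = LOW
n12 = I1 NOR n4 = HIGH NOR LOW = LOW
n16 = n6 XOR n12 = LOW XOR LOW = LOW
n17 = n3 NOR n5 = HIGH NOR LOW = LOW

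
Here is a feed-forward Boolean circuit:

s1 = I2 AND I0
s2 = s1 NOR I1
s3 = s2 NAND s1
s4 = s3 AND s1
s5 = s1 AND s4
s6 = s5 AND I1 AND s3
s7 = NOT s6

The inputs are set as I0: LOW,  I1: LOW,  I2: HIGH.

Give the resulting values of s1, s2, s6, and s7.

s1 = I2 AND I0 = HIGH AND LOW = LOW
s2 = s1 NOR I1 = LOW NOR LOW = HIGH
s3 = s2 NAND s1 = HIGH NAND LOW = HIGH
s4 = s3 AND s1 = HIGH AND LOW = LOW
s5 = s1 AND s4 = LOW AND LOW = LOW
s6 = s5 AND I1 AND s3 = LOW AND LOW AND HIGH = LOW
s7 = NOT s6 = NOT LOW = HIGH

s1 = LOW, s2 = HIGH, s6 = LOW, s7 = HIGH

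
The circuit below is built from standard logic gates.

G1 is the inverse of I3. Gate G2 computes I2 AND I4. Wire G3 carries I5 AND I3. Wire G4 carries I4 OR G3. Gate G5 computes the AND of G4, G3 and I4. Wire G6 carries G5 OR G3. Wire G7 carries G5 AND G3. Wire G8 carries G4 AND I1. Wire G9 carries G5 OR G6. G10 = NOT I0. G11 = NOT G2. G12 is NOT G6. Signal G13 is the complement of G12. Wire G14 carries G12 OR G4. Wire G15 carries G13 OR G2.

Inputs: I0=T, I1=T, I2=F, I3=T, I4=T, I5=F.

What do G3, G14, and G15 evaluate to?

G2 = I2 AND I4 = F AND T = F
G3 = I5 AND I3 = F AND T = F
G4 = I4 OR G3 = T OR F = T
G5 = G4 AND G3 AND I4 = T AND F AND T = F
G6 = G5 OR G3 = F OR F = F
G12 = NOT G6 = NOT F = T
G13 = NOT G12 = NOT T = F
G14 = G12 OR G4 = T OR T = T
G15 = G13 OR G2 = F OR F = F

G3 = F, G14 = T, G15 = F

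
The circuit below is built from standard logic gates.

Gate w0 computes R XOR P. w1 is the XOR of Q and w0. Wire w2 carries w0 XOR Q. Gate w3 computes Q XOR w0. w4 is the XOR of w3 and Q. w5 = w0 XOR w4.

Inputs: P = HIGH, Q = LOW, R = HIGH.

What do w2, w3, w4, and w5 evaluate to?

w0 = R XOR P = HIGH XOR HIGH = LOW
w2 = w0 XOR Q = LOW XOR LOW = LOW
w3 = Q XOR w0 = LOW XOR LOW = LOW
w4 = w3 XOR Q = LOW XOR LOW = LOW
w5 = w0 XOR w4 = LOW XOR LOW = LOW

w2 = LOW  w3 = LOW  w4 = LOW  w5 = LOW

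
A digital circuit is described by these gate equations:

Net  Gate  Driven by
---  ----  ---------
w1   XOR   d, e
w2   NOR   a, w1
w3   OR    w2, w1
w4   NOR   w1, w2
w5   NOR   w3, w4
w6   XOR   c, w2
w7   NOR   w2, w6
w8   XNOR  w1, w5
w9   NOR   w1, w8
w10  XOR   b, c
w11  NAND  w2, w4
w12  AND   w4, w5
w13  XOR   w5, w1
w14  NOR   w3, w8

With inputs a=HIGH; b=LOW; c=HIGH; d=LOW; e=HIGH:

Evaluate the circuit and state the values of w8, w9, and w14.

w8 = LOW; w9 = LOW; w14 = LOW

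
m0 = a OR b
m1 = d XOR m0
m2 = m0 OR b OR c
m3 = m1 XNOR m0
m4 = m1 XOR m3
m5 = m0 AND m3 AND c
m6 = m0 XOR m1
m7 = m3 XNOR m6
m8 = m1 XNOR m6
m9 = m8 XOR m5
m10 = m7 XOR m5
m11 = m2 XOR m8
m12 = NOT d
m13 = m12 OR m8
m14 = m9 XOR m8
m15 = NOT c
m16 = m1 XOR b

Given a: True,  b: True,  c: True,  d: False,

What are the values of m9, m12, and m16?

m0 = a OR b = True OR True = True
m1 = d XOR m0 = False XOR True = True
m3 = m1 XNOR m0 = True XNOR True = True
m5 = m0 AND m3 AND c = True AND True AND True = True
m6 = m0 XOR m1 = True XOR True = False
m8 = m1 XNOR m6 = True XNOR False = False
m9 = m8 XOR m5 = False XOR True = True
m12 = NOT d = NOT False = True
m16 = m1 XOR b = True XOR True = False

m9 = True, m12 = True, m16 = False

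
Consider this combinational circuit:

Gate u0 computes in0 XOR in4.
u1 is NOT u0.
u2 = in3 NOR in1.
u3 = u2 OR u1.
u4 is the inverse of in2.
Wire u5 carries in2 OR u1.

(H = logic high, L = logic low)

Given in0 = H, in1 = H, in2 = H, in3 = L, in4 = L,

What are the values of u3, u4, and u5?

u3 = L  u4 = L  u5 = H

u0 = in0 XOR in4 = H XOR L = H
u1 = NOT u0 = NOT H = L
u2 = in3 NOR in1 = L NOR H = L
u3 = u2 OR u1 = L OR L = L
u4 = NOT in2 = NOT H = L
u5 = in2 OR u1 = H OR L = H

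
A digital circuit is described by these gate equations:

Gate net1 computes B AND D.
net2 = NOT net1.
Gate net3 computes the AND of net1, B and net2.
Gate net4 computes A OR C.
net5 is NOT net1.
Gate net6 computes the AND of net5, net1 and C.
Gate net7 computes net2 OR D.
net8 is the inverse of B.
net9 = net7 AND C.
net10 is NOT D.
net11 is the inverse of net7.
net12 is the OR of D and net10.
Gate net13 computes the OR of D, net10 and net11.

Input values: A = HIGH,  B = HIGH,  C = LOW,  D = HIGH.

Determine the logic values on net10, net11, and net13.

net1 = B AND D = HIGH AND HIGH = HIGH
net2 = NOT net1 = NOT HIGH = LOW
net7 = net2 OR D = LOW OR HIGH = HIGH
net10 = NOT D = NOT HIGH = LOW
net11 = NOT net7 = NOT HIGH = LOW
net13 = D OR net10 OR net11 = HIGH OR LOW OR LOW = HIGH

net10 = LOW, net11 = LOW, net13 = HIGH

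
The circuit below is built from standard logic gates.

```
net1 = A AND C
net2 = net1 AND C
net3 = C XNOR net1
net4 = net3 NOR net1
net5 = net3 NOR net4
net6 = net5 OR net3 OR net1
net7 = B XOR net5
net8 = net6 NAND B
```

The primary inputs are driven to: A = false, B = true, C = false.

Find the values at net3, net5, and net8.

net3 = true, net5 = false, net8 = false

net1 = A AND C = false AND false = false
net3 = C XNOR net1 = false XNOR false = true
net4 = net3 NOR net1 = true NOR false = false
net5 = net3 NOR net4 = true NOR false = false
net6 = net5 OR net3 OR net1 = false OR true OR false = true
net8 = net6 NAND B = true NAND true = false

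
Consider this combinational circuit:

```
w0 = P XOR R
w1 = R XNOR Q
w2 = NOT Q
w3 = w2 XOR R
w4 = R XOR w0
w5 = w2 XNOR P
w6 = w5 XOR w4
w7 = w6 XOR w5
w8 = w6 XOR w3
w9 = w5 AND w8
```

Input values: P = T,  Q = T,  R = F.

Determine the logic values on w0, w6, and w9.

w0 = P XOR R = T XOR F = T
w2 = NOT Q = NOT T = F
w3 = w2 XOR R = F XOR F = F
w4 = R XOR w0 = F XOR T = T
w5 = w2 XNOR P = F XNOR T = F
w6 = w5 XOR w4 = F XOR T = T
w8 = w6 XOR w3 = T XOR F = T
w9 = w5 AND w8 = F AND T = F

w0 = T  w6 = T  w9 = F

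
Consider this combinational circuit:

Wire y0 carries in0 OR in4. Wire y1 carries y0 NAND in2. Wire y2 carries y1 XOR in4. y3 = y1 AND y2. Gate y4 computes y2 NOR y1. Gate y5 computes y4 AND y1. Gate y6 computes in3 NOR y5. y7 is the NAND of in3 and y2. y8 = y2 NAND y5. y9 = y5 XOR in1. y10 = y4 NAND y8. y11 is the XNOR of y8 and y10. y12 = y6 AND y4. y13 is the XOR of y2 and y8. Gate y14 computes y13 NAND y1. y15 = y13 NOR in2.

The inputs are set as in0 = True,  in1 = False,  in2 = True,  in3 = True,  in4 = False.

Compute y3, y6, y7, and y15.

y0 = in0 OR in4 = True OR False = True
y1 = y0 NAND in2 = True NAND True = False
y2 = y1 XOR in4 = False XOR False = False
y3 = y1 AND y2 = False AND False = False
y4 = y2 NOR y1 = False NOR False = True
y5 = y4 AND y1 = True AND False = False
y6 = in3 NOR y5 = True NOR False = False
y7 = in3 NAND y2 = True NAND False = True
y8 = y2 NAND y5 = False NAND False = True
y13 = y2 XOR y8 = False XOR True = True
y15 = y13 NOR in2 = True NOR True = False

y3 = False, y6 = False, y7 = True, y15 = False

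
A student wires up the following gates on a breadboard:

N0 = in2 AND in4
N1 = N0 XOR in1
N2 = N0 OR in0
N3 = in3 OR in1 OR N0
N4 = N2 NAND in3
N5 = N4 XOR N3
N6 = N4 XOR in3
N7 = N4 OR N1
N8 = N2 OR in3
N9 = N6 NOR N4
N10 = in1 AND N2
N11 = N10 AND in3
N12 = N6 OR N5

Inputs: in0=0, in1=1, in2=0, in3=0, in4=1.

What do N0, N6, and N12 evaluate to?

N0 = in2 AND in4 = 0 AND 1 = 0
N2 = N0 OR in0 = 0 OR 0 = 0
N3 = in3 OR in1 OR N0 = 0 OR 1 OR 0 = 1
N4 = N2 NAND in3 = 0 NAND 0 = 1
N5 = N4 XOR N3 = 1 XOR 1 = 0
N6 = N4 XOR in3 = 1 XOR 0 = 1
N12 = N6 OR N5 = 1 OR 0 = 1

N0 = 0; N6 = 1; N12 = 1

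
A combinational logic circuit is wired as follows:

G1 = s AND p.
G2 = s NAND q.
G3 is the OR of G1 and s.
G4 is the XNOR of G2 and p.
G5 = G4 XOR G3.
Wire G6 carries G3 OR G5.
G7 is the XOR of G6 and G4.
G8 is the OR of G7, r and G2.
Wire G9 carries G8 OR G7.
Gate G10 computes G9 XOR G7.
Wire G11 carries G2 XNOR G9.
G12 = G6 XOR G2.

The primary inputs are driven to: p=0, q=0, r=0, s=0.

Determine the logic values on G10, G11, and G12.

G10 = 1; G11 = 1; G12 = 1

G1 = s AND p = 0 AND 0 = 0
G2 = s NAND q = 0 NAND 0 = 1
G3 = G1 OR s = 0 OR 0 = 0
G4 = G2 XNOR p = 1 XNOR 0 = 0
G5 = G4 XOR G3 = 0 XOR 0 = 0
G6 = G3 OR G5 = 0 OR 0 = 0
G7 = G6 XOR G4 = 0 XOR 0 = 0
G8 = G7 OR r OR G2 = 0 OR 0 OR 1 = 1
G9 = G8 OR G7 = 1 OR 0 = 1
G10 = G9 XOR G7 = 1 XOR 0 = 1
G11 = G2 XNOR G9 = 1 XNOR 1 = 1
G12 = G6 XOR G2 = 0 XOR 1 = 1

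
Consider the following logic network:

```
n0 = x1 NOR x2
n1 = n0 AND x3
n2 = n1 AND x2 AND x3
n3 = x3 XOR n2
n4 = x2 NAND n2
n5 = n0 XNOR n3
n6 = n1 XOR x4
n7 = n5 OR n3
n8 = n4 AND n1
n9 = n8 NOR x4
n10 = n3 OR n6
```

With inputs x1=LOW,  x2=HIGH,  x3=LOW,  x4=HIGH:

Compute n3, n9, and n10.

n0 = x1 NOR x2 = LOW NOR HIGH = LOW
n1 = n0 AND x3 = LOW AND LOW = LOW
n2 = n1 AND x2 AND x3 = LOW AND HIGH AND LOW = LOW
n3 = x3 XOR n2 = LOW XOR LOW = LOW
n4 = x2 NAND n2 = HIGH NAND LOW = HIGH
n6 = n1 XOR x4 = LOW XOR HIGH = HIGH
n8 = n4 AND n1 = HIGH AND LOW = LOW
n9 = n8 NOR x4 = LOW NOR HIGH = LOW
n10 = n3 OR n6 = LOW OR HIGH = HIGH

n3 = LOW, n9 = LOW, n10 = HIGH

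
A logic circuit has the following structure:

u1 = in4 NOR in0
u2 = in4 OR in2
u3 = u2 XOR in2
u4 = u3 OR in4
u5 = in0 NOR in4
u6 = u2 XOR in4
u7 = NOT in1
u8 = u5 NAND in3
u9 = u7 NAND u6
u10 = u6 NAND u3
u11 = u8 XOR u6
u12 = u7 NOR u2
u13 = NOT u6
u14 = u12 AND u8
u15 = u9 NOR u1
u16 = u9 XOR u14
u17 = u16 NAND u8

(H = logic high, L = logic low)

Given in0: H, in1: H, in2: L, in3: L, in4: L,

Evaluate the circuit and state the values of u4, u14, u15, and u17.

u1 = in4 NOR in0 = L NOR H = L
u2 = in4 OR in2 = L OR L = L
u3 = u2 XOR in2 = L XOR L = L
u4 = u3 OR in4 = L OR L = L
u5 = in0 NOR in4 = H NOR L = L
u6 = u2 XOR in4 = L XOR L = L
u7 = NOT in1 = NOT H = L
u8 = u5 NAND in3 = L NAND L = H
u9 = u7 NAND u6 = L NAND L = H
u12 = u7 NOR u2 = L NOR L = H
u14 = u12 AND u8 = H AND H = H
u15 = u9 NOR u1 = H NOR L = L
u16 = u9 XOR u14 = H XOR H = L
u17 = u16 NAND u8 = L NAND H = H

u4 = L; u14 = H; u15 = L; u17 = H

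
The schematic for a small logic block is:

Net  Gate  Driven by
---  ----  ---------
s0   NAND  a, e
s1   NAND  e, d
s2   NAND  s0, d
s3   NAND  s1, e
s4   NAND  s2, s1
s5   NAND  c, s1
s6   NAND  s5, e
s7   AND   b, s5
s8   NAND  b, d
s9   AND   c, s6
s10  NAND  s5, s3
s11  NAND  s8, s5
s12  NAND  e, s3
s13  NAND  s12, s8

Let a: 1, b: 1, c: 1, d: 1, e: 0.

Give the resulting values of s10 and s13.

s1 = e NAND d = 0 NAND 1 = 1
s3 = s1 NAND e = 1 NAND 0 = 1
s5 = c NAND s1 = 1 NAND 1 = 0
s8 = b NAND d = 1 NAND 1 = 0
s10 = s5 NAND s3 = 0 NAND 1 = 1
s12 = e NAND s3 = 0 NAND 1 = 1
s13 = s12 NAND s8 = 1 NAND 0 = 1

s10 = 1  s13 = 1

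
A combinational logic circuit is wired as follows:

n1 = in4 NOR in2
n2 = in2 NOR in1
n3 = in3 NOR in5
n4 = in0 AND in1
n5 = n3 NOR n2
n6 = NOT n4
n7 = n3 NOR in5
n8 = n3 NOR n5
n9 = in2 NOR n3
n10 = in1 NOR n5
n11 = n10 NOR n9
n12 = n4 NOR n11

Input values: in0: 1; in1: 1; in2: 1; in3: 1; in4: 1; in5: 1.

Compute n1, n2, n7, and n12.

n1 = in4 NOR in2 = 1 NOR 1 = 0
n2 = in2 NOR in1 = 1 NOR 1 = 0
n3 = in3 NOR in5 = 1 NOR 1 = 0
n4 = in0 AND in1 = 1 AND 1 = 1
n5 = n3 NOR n2 = 0 NOR 0 = 1
n7 = n3 NOR in5 = 0 NOR 1 = 0
n9 = in2 NOR n3 = 1 NOR 0 = 0
n10 = in1 NOR n5 = 1 NOR 1 = 0
n11 = n10 NOR n9 = 0 NOR 0 = 1
n12 = n4 NOR n11 = 1 NOR 1 = 0

n1 = 0  n2 = 0  n7 = 0  n12 = 0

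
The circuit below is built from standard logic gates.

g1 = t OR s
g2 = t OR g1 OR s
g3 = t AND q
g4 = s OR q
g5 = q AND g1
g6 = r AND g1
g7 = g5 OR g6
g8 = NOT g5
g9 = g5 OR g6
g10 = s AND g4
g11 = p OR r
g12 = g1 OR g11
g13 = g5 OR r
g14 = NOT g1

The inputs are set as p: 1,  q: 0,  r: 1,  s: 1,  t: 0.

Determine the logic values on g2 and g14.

g1 = t OR s = 0 OR 1 = 1
g2 = t OR g1 OR s = 0 OR 1 OR 1 = 1
g14 = NOT g1 = NOT 1 = 0

g2 = 1; g14 = 0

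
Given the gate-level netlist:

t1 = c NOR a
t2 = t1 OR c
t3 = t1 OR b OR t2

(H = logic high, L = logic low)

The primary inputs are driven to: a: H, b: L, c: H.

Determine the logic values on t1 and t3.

t1 = L  t3 = H

t1 = c NOR a = H NOR H = L
t2 = t1 OR c = L OR H = H
t3 = t1 OR b OR t2 = L OR L OR H = H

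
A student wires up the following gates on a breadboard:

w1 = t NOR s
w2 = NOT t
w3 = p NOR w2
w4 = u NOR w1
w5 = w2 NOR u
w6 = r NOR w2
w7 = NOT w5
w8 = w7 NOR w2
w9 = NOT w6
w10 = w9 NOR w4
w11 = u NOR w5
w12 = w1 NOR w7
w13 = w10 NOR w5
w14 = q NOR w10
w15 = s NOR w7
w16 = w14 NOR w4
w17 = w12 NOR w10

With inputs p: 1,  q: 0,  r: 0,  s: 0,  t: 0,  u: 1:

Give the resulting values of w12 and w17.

w12 = 0, w17 = 1

w1 = t NOR s = 0 NOR 0 = 1
w2 = NOT t = NOT 0 = 1
w4 = u NOR w1 = 1 NOR 1 = 0
w5 = w2 NOR u = 1 NOR 1 = 0
w6 = r NOR w2 = 0 NOR 1 = 0
w7 = NOT w5 = NOT 0 = 1
w9 = NOT w6 = NOT 0 = 1
w10 = w9 NOR w4 = 1 NOR 0 = 0
w12 = w1 NOR w7 = 1 NOR 1 = 0
w17 = w12 NOR w10 = 0 NOR 0 = 1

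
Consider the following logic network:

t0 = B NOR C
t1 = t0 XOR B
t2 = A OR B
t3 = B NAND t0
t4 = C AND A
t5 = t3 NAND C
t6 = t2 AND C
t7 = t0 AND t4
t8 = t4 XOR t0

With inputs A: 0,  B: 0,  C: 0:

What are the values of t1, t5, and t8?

t0 = B NOR C = 0 NOR 0 = 1
t1 = t0 XOR B = 1 XOR 0 = 1
t3 = B NAND t0 = 0 NAND 1 = 1
t4 = C AND A = 0 AND 0 = 0
t5 = t3 NAND C = 1 NAND 0 = 1
t8 = t4 XOR t0 = 0 XOR 1 = 1

t1 = 1, t5 = 1, t8 = 1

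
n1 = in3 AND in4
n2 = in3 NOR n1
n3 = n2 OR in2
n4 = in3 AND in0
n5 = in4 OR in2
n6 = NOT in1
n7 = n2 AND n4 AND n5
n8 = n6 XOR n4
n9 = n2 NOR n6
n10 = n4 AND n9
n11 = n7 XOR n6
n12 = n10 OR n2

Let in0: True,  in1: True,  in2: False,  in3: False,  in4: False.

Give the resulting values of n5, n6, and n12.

n5 = False  n6 = False  n12 = True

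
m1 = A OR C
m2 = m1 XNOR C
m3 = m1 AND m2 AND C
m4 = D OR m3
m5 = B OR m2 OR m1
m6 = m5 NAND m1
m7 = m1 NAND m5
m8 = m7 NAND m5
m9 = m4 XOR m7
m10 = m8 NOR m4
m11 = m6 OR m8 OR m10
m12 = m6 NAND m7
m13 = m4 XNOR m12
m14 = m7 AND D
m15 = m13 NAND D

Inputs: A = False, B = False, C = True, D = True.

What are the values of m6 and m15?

m1 = A OR C = False OR True = True
m2 = m1 XNOR C = True XNOR True = True
m3 = m1 AND m2 AND C = True AND True AND True = True
m4 = D OR m3 = True OR True = True
m5 = B OR m2 OR m1 = False OR True OR True = True
m6 = m5 NAND m1 = True NAND True = False
m7 = m1 NAND m5 = True NAND True = False
m12 = m6 NAND m7 = False NAND False = True
m13 = m4 XNOR m12 = True XNOR True = True
m15 = m13 NAND D = True NAND True = False

m6 = False  m15 = False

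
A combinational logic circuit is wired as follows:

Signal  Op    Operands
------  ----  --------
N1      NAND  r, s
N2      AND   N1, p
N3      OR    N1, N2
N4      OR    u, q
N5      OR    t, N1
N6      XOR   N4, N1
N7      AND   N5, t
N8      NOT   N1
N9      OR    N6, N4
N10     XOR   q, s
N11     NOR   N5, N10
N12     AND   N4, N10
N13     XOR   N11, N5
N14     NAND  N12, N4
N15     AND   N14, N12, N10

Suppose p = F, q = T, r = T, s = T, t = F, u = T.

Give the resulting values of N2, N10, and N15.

N2 = F, N10 = F, N15 = F

N1 = r NAND s = T NAND T = F
N2 = N1 AND p = F AND F = F
N4 = u OR q = T OR T = T
N10 = q XOR s = T XOR T = F
N12 = N4 AND N10 = T AND F = F
N14 = N12 NAND N4 = F NAND T = T
N15 = N14 AND N12 AND N10 = T AND F AND F = F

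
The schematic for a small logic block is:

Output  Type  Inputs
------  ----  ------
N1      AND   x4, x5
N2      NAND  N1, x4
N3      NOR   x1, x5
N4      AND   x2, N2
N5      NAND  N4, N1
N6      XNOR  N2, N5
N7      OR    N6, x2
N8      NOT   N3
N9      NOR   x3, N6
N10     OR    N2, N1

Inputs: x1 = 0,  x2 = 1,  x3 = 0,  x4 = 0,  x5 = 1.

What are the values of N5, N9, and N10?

N5 = 1; N9 = 0; N10 = 1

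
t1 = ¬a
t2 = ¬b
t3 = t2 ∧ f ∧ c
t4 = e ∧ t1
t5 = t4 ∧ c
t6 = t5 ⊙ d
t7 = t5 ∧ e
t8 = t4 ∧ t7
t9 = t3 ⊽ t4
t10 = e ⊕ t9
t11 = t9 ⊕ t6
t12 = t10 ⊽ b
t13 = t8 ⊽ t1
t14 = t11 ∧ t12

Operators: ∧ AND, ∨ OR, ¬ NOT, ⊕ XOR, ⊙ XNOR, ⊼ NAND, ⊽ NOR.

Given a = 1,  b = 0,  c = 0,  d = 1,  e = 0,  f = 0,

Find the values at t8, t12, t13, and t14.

t1 = NOT a = NOT 1 = 0
t2 = NOT b = NOT 0 = 1
t3 = t2 AND f AND c = 1 AND 0 AND 0 = 0
t4 = e AND t1 = 0 AND 0 = 0
t5 = t4 AND c = 0 AND 0 = 0
t6 = t5 XNOR d = 0 XNOR 1 = 0
t7 = t5 AND e = 0 AND 0 = 0
t8 = t4 AND t7 = 0 AND 0 = 0
t9 = t3 NOR t4 = 0 NOR 0 = 1
t10 = e XOR t9 = 0 XOR 1 = 1
t11 = t9 XOR t6 = 1 XOR 0 = 1
t12 = t10 NOR b = 1 NOR 0 = 0
t13 = t8 NOR t1 = 0 NOR 0 = 1
t14 = t11 AND t12 = 1 AND 0 = 0

t8 = 0, t12 = 0, t13 = 1, t14 = 0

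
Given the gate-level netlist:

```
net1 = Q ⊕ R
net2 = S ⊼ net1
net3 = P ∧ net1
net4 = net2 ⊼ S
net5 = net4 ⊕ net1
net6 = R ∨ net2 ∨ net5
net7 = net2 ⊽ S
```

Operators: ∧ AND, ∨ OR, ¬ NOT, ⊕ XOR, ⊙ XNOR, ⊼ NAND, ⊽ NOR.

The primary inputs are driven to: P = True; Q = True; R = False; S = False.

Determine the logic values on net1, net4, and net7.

net1 = Q XOR R = True XOR False = True
net2 = S NAND net1 = False NAND True = True
net4 = net2 NAND S = True NAND False = True
net7 = net2 NOR S = True NOR False = False

net1 = True, net4 = True, net7 = False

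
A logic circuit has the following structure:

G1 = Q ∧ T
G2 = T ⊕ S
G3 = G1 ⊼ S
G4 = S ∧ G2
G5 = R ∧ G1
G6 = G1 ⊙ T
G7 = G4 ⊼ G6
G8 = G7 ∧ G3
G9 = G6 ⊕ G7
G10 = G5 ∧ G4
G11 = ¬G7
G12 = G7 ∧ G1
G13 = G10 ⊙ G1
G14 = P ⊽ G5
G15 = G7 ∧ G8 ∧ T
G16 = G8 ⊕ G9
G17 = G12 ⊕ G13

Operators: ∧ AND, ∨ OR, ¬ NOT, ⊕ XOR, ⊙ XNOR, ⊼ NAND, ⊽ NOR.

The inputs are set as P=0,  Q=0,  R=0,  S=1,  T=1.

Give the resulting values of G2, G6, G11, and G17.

G1 = Q AND T = 0 AND 1 = 0
G2 = T XOR S = 1 XOR 1 = 0
G4 = S AND G2 = 1 AND 0 = 0
G5 = R AND G1 = 0 AND 0 = 0
G6 = G1 XNOR T = 0 XNOR 1 = 0
G7 = G4 NAND G6 = 0 NAND 0 = 1
G10 = G5 AND G4 = 0 AND 0 = 0
G11 = NOT G7 = NOT 1 = 0
G12 = G7 AND G1 = 1 AND 0 = 0
G13 = G10 XNOR G1 = 0 XNOR 0 = 1
G17 = G12 XOR G13 = 0 XOR 1 = 1

G2 = 0, G6 = 0, G11 = 0, G17 = 1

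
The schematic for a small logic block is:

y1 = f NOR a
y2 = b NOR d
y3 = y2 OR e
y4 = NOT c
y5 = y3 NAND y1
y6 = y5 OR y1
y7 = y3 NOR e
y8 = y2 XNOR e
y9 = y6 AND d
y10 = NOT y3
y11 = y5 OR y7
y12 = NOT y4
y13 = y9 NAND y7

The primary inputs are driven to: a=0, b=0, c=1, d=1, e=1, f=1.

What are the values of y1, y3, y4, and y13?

y1 = 0; y3 = 1; y4 = 0; y13 = 1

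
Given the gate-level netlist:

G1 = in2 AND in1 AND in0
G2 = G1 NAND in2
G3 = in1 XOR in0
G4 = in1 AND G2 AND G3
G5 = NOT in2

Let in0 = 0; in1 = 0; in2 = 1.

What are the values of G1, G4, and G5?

G1 = in2 AND in1 AND in0 = 1 AND 0 AND 0 = 0
G2 = G1 NAND in2 = 0 NAND 1 = 1
G3 = in1 XOR in0 = 0 XOR 0 = 0
G4 = in1 AND G2 AND G3 = 0 AND 1 AND 0 = 0
G5 = NOT in2 = NOT 1 = 0

G1 = 0, G4 = 0, G5 = 0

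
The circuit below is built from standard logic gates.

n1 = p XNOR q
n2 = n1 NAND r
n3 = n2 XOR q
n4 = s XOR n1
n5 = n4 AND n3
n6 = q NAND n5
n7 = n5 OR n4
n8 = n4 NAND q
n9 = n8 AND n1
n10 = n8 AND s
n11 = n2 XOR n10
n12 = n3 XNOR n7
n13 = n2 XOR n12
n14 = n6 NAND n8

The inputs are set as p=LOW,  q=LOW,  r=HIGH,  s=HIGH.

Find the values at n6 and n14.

n6 = HIGH; n14 = LOW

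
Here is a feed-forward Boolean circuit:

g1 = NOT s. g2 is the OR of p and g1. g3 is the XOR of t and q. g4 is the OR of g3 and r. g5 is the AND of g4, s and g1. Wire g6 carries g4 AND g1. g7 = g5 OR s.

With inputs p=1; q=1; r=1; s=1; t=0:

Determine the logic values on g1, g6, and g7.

g1 = NOT s = NOT 1 = 0
g3 = t XOR q = 0 XOR 1 = 1
g4 = g3 OR r = 1 OR 1 = 1
g5 = g4 AND s AND g1 = 1 AND 1 AND 0 = 0
g6 = g4 AND g1 = 1 AND 0 = 0
g7 = g5 OR s = 0 OR 1 = 1

g1 = 0; g6 = 0; g7 = 1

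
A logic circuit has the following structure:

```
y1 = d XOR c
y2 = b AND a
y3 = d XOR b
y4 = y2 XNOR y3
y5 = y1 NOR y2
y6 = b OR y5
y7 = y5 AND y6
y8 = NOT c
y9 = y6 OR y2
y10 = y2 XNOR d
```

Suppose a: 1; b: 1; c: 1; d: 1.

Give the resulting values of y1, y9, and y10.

y1 = d XOR c = 1 XOR 1 = 0
y2 = b AND a = 1 AND 1 = 1
y5 = y1 NOR y2 = 0 NOR 1 = 0
y6 = b OR y5 = 1 OR 0 = 1
y9 = y6 OR y2 = 1 OR 1 = 1
y10 = y2 XNOR d = 1 XNOR 1 = 1

y1 = 0; y9 = 1; y10 = 1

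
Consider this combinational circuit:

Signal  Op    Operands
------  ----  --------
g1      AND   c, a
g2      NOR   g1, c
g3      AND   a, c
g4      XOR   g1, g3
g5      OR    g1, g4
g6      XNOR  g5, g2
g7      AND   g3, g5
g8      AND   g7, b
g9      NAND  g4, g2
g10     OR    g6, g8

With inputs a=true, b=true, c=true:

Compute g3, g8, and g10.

g3 = true; g8 = true; g10 = true

g1 = c AND a = true AND true = true
g2 = g1 NOR c = true NOR true = false
g3 = a AND c = true AND true = true
g4 = g1 XOR g3 = true XOR true = false
g5 = g1 OR g4 = true OR false = true
g6 = g5 XNOR g2 = true XNOR false = false
g7 = g3 AND g5 = true AND true = true
g8 = g7 AND b = true AND true = true
g10 = g6 OR g8 = false OR true = true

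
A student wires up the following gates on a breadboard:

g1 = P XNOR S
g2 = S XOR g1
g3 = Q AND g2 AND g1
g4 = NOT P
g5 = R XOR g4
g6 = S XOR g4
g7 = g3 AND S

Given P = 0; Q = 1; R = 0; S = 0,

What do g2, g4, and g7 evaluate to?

g1 = P XNOR S = 0 XNOR 0 = 1
g2 = S XOR g1 = 0 XOR 1 = 1
g3 = Q AND g2 AND g1 = 1 AND 1 AND 1 = 1
g4 = NOT P = NOT 0 = 1
g7 = g3 AND S = 1 AND 0 = 0

g2 = 1  g4 = 1  g7 = 0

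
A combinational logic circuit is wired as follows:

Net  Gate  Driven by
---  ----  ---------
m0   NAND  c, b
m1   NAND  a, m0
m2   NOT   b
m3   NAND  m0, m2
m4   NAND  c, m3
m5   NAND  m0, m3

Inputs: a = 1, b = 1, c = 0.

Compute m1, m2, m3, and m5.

m0 = c NAND b = 0 NAND 1 = 1
m1 = a NAND m0 = 1 NAND 1 = 0
m2 = NOT b = NOT 1 = 0
m3 = m0 NAND m2 = 1 NAND 0 = 1
m5 = m0 NAND m3 = 1 NAND 1 = 0

m1 = 0  m2 = 0  m3 = 1  m5 = 0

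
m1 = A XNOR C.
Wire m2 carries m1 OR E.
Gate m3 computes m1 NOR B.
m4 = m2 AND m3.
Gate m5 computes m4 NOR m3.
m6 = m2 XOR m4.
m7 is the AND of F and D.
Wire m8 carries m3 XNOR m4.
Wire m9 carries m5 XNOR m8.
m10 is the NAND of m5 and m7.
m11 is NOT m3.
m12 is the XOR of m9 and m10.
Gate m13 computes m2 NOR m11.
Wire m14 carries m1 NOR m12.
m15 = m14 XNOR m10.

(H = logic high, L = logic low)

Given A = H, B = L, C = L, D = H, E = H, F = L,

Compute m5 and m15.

m1 = A XNOR C = H XNOR L = L
m2 = m1 OR E = L OR H = H
m3 = m1 NOR B = L NOR L = H
m4 = m2 AND m3 = H AND H = H
m5 = m4 NOR m3 = H NOR H = L
m7 = F AND D = L AND H = L
m8 = m3 XNOR m4 = H XNOR H = H
m9 = m5 XNOR m8 = L XNOR H = L
m10 = m5 NAND m7 = L NAND L = H
m12 = m9 XOR m10 = L XOR H = H
m14 = m1 NOR m12 = L NOR H = L
m15 = m14 XNOR m10 = L XNOR H = L

m5 = L  m15 = L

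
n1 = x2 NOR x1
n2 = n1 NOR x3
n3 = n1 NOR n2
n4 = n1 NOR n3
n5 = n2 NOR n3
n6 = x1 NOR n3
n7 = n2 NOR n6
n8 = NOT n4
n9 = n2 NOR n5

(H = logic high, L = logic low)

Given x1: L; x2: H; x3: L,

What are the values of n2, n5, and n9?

n2 = H, n5 = L, n9 = L

n1 = x2 NOR x1 = H NOR L = L
n2 = n1 NOR x3 = L NOR L = H
n3 = n1 NOR n2 = L NOR H = L
n5 = n2 NOR n3 = H NOR L = L
n9 = n2 NOR n5 = H NOR L = L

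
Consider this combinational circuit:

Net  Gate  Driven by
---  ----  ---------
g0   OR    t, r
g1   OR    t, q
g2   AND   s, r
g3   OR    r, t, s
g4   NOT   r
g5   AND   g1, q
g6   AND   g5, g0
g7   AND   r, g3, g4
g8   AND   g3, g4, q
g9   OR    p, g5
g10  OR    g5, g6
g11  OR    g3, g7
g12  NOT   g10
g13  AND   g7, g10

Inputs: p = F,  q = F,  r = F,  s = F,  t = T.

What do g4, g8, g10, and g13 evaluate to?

g0 = t OR r = T OR F = T
g1 = t OR q = T OR F = T
g3 = r OR t OR s = F OR T OR F = T
g4 = NOT r = NOT F = T
g5 = g1 AND q = T AND F = F
g6 = g5 AND g0 = F AND T = F
g7 = r AND g3 AND g4 = F AND T AND T = F
g8 = g3 AND g4 AND q = T AND T AND F = F
g10 = g5 OR g6 = F OR F = F
g13 = g7 AND g10 = F AND F = F

g4 = T, g8 = F, g10 = F, g13 = F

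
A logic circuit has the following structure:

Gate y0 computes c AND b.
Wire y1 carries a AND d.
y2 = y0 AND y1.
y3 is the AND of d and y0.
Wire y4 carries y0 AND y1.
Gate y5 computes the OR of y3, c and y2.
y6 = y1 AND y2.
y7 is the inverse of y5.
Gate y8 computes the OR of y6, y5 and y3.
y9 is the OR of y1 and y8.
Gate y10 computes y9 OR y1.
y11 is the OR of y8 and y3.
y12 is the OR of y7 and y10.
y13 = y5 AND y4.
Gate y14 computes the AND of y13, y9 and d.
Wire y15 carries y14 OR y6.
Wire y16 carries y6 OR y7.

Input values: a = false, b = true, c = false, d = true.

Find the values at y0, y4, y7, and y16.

y0 = false, y4 = false, y7 = true, y16 = true

y0 = c AND b = false AND true = false
y1 = a AND d = false AND true = false
y2 = y0 AND y1 = false AND false = false
y3 = d AND y0 = true AND false = false
y4 = y0 AND y1 = false AND false = false
y5 = y3 OR c OR y2 = false OR false OR false = false
y6 = y1 AND y2 = false AND false = false
y7 = NOT y5 = NOT false = true
y16 = y6 OR y7 = false OR true = true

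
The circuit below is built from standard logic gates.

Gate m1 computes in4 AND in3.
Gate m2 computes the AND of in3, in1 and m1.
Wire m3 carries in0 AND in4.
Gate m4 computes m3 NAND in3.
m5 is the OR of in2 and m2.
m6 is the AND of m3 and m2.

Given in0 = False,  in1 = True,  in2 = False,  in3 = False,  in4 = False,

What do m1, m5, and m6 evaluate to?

m1 = in4 AND in3 = False AND False = False
m2 = in3 AND in1 AND m1 = False AND True AND False = False
m3 = in0 AND in4 = False AND False = False
m5 = in2 OR m2 = False OR False = False
m6 = m3 AND m2 = False AND False = False

m1 = False  m5 = False  m6 = False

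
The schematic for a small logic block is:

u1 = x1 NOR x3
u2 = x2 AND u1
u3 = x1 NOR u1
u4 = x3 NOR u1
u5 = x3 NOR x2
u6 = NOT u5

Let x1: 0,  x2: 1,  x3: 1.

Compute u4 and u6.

u4 = 0, u6 = 1

u1 = x1 NOR x3 = 0 NOR 1 = 0
u4 = x3 NOR u1 = 1 NOR 0 = 0
u5 = x3 NOR x2 = 1 NOR 1 = 0
u6 = NOT u5 = NOT 0 = 1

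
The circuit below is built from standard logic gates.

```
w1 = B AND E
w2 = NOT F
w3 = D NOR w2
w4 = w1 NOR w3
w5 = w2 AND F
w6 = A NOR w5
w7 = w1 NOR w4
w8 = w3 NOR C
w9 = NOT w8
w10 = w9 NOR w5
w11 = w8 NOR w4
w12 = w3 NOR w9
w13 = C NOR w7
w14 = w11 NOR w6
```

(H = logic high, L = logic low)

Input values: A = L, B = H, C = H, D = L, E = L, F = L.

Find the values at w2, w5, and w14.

w2 = H; w5 = L; w14 = L

w1 = B AND E = H AND L = L
w2 = NOT F = NOT L = H
w3 = D NOR w2 = L NOR H = L
w4 = w1 NOR w3 = L NOR L = H
w5 = w2 AND F = H AND L = L
w6 = A NOR w5 = L NOR L = H
w8 = w3 NOR C = L NOR H = L
w11 = w8 NOR w4 = L NOR H = L
w14 = w11 NOR w6 = L NOR H = L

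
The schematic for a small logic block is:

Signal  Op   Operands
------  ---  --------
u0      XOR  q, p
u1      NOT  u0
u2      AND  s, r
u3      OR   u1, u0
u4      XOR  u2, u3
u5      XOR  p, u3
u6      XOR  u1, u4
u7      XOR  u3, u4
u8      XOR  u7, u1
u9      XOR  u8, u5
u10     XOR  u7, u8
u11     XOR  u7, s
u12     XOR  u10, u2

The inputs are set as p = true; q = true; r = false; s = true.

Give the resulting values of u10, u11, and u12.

u0 = q XOR p = true XOR true = false
u1 = NOT u0 = NOT false = true
u2 = s AND r = true AND false = false
u3 = u1 OR u0 = true OR false = true
u4 = u2 XOR u3 = false XOR true = true
u7 = u3 XOR u4 = true XOR true = false
u8 = u7 XOR u1 = false XOR true = true
u10 = u7 XOR u8 = false XOR true = true
u11 = u7 XOR s = false XOR true = true
u12 = u10 XOR u2 = true XOR false = true

u10 = true, u11 = true, u12 = true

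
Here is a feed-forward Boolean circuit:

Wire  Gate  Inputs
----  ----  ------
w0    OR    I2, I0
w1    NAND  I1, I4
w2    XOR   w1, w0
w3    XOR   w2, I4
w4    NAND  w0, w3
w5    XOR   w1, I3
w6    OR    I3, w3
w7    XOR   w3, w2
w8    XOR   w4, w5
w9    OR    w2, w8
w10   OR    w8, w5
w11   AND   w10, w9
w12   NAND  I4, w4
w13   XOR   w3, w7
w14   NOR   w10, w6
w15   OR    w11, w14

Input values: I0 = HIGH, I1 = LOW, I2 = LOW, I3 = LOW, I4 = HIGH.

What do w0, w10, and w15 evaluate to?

w0 = HIGH; w10 = HIGH; w15 = HIGH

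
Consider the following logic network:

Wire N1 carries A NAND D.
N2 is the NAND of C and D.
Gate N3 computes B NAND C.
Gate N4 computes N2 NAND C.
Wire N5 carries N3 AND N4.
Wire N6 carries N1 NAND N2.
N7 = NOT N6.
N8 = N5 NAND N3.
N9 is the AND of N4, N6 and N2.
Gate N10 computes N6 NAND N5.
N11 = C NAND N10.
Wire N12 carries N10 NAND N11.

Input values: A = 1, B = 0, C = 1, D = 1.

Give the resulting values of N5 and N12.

N1 = A NAND D = 1 NAND 1 = 0
N2 = C NAND D = 1 NAND 1 = 0
N3 = B NAND C = 0 NAND 1 = 1
N4 = N2 NAND C = 0 NAND 1 = 1
N5 = N3 AND N4 = 1 AND 1 = 1
N6 = N1 NAND N2 = 0 NAND 0 = 1
N10 = N6 NAND N5 = 1 NAND 1 = 0
N11 = C NAND N10 = 1 NAND 0 = 1
N12 = N10 NAND N11 = 0 NAND 1 = 1

N5 = 1  N12 = 1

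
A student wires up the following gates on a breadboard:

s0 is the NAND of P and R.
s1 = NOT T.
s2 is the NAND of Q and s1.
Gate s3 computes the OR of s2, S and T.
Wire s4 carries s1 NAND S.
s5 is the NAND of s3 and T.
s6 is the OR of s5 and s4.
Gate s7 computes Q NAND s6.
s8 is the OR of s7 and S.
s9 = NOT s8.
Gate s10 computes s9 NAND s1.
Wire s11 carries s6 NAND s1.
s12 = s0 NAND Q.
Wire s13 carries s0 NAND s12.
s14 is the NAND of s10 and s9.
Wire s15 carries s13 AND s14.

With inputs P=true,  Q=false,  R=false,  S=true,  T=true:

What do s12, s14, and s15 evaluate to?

s0 = P NAND R = true NAND false = true
s1 = NOT T = NOT true = false
s2 = Q NAND s1 = false NAND false = true
s3 = s2 OR S OR T = true OR true OR true = true
s4 = s1 NAND S = false NAND true = true
s5 = s3 NAND T = true NAND true = false
s6 = s5 OR s4 = false OR true = true
s7 = Q NAND s6 = false NAND true = true
s8 = s7 OR S = true OR true = true
s9 = NOT s8 = NOT true = false
s10 = s9 NAND s1 = false NAND false = true
s12 = s0 NAND Q = true NAND false = true
s13 = s0 NAND s12 = true NAND true = false
s14 = s10 NAND s9 = true NAND false = true
s15 = s13 AND s14 = false AND true = false

s12 = true  s14 = true  s15 = false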